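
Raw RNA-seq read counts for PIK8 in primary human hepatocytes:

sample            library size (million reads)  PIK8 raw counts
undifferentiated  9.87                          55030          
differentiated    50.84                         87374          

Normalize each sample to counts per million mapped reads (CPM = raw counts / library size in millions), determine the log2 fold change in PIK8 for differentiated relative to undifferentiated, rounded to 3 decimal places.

CPM(undifferentiated) = 55030 / 9.87 = 5575.4813
CPM(differentiated) = 87374 / 50.84 = 1718.6074
Fold change = 1718.6074 / 5575.4813 = 0.30824
log2(0.30824) = -1.6979

-1.698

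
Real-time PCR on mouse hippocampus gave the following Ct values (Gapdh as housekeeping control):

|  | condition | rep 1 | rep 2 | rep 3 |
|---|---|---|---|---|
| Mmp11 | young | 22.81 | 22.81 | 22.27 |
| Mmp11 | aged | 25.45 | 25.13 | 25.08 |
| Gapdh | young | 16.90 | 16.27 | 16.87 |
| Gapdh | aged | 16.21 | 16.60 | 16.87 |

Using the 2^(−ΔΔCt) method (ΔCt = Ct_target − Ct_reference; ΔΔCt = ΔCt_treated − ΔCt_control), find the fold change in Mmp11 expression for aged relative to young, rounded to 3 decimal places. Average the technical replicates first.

0.153

Mean Ct: Mmp11 young 22.630; Mmp11 aged 25.220; Gapdh young 16.680; Gapdh aged 16.560
ΔCt(young) = 22.630 − 16.680 = 5.950
ΔCt(aged) = 25.220 − 16.560 = 8.660
ΔΔCt = 8.660 − 5.950 = 2.710
Fold change = 2^(−2.710) = 0.1528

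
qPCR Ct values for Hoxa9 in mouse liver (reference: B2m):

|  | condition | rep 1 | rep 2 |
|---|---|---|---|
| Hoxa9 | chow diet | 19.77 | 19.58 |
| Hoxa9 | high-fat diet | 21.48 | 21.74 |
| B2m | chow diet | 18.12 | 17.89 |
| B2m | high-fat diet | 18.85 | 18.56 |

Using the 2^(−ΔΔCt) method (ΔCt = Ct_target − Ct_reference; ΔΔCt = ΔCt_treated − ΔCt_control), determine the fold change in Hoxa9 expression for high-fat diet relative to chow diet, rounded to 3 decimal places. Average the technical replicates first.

Mean Ct: Hoxa9 chow diet 19.675; Hoxa9 high-fat diet 21.610; B2m chow diet 18.005; B2m high-fat diet 18.705
ΔCt(chow diet) = 19.675 − 18.005 = 1.670
ΔCt(high-fat diet) = 21.610 − 18.705 = 2.905
ΔΔCt = 2.905 − 1.670 = 1.235
Fold change = 2^(−1.235) = 0.4248

0.425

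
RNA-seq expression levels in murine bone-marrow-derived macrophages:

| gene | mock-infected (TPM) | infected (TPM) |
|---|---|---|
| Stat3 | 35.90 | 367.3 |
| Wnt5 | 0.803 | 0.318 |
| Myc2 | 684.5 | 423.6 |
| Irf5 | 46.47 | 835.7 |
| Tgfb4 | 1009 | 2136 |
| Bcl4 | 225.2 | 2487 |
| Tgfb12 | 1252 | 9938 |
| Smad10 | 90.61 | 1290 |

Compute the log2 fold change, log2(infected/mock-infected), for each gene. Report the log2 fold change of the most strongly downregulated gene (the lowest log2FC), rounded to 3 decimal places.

log2(367.3/35.90) = 3.355  (Stat3)
log2(0.318/0.803) = -1.336  (Wnt5)
log2(423.6/684.5) = -0.692  (Myc2)
log2(835.7/46.47) = 4.169  (Irf5)
log2(2136/1009) = 1.082  (Tgfb4)
log2(2487/225.2) = 3.465  (Bcl4)
log2(9938/1252) = 2.989  (Tgfb12)
log2(1290/90.61) = 3.832  (Smad10)
Wnt5 is most strongly downregulated.

-1.336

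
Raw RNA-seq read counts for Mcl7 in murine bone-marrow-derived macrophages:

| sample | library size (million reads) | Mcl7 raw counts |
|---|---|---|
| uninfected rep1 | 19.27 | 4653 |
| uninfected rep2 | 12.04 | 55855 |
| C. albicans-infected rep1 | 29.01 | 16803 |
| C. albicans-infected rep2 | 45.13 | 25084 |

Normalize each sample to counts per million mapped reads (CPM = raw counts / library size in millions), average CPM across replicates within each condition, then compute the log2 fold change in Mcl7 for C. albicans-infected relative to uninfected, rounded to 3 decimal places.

-2.104

CPM(uninfected rep1) = 4653 / 19.27 = 241.4634
CPM(uninfected rep2) = 55855 / 12.04 = 4639.1196
CPM(C. albicans-infected rep1) = 16803 / 29.01 = 579.2141
CPM(C. albicans-infected rep2) = 25084 / 45.13 = 555.8165
mean CPM(uninfected) = 2440.2915; mean CPM(C. albicans-infected) = 567.5153
Fold change = 567.5153 / 2440.2915 = 0.23256
log2(0.23256) = -2.1043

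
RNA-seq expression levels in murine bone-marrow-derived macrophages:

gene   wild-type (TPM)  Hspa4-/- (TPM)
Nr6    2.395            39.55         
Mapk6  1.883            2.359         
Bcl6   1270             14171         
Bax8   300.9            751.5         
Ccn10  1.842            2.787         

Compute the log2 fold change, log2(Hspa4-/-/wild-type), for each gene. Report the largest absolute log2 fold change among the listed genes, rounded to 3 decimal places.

4.046

log2(39.55/2.395) = 4.046  (Nr6)
log2(2.359/1.883) = 0.325  (Mapk6)
log2(14171/1270) = 3.480  (Bcl6)
log2(751.5/300.9) = 1.320  (Bax8)
log2(2.787/1.842) = 0.597  (Ccn10)
The largest magnitude belongs to Nr6.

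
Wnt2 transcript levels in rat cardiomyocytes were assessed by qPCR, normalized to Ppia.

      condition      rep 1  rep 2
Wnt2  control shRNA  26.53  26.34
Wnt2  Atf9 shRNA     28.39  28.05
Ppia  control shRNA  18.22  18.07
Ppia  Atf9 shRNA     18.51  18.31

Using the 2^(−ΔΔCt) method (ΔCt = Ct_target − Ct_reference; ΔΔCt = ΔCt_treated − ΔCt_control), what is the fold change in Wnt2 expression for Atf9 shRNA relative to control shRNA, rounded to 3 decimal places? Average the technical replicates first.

0.349

Mean Ct: Wnt2 control shRNA 26.435; Wnt2 Atf9 shRNA 28.220; Ppia control shRNA 18.145; Ppia Atf9 shRNA 18.410
ΔCt(control shRNA) = 26.435 − 18.145 = 8.290
ΔCt(Atf9 shRNA) = 28.220 − 18.410 = 9.810
ΔΔCt = 9.810 − 8.290 = 1.520
Fold change = 2^(−1.520) = 0.3487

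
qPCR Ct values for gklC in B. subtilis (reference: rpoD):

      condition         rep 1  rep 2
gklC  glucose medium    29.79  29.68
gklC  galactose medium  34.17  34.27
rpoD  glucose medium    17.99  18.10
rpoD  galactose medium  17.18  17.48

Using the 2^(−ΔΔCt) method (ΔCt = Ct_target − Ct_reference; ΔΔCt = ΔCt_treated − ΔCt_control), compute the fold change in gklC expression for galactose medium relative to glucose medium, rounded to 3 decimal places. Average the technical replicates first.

0.027

Mean Ct: gklC glucose medium 29.735; gklC galactose medium 34.220; rpoD glucose medium 18.045; rpoD galactose medium 17.330
ΔCt(glucose medium) = 29.735 − 18.045 = 11.690
ΔCt(galactose medium) = 34.220 − 17.330 = 16.890
ΔΔCt = 16.890 − 11.690 = 5.200
Fold change = 2^(−5.200) = 0.0272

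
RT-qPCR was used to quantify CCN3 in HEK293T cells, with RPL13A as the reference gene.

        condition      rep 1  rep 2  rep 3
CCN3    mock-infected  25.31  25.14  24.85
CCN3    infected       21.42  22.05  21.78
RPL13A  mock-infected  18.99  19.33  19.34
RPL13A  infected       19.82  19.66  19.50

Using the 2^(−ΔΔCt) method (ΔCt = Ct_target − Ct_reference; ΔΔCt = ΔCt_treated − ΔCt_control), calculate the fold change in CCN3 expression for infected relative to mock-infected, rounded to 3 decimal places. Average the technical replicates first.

Mean Ct: CCN3 mock-infected 25.100; CCN3 infected 21.750; RPL13A mock-infected 19.220; RPL13A infected 19.660
ΔCt(mock-infected) = 25.100 − 19.220 = 5.880
ΔCt(infected) = 21.750 − 19.660 = 2.090
ΔΔCt = 2.090 − 5.880 = -3.790
Fold change = 2^(−(-3.790)) = 2^3.790 = 13.8326

13.833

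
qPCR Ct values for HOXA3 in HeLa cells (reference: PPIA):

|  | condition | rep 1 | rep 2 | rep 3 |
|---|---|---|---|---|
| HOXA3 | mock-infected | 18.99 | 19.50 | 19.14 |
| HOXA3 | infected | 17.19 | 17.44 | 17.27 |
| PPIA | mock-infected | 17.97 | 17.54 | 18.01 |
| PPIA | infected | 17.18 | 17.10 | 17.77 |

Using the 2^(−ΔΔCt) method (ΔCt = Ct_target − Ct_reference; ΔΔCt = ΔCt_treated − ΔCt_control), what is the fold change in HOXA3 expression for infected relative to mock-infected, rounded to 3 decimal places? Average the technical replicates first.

Mean Ct: HOXA3 mock-infected 19.210; HOXA3 infected 17.300; PPIA mock-infected 17.840; PPIA infected 17.350
ΔCt(mock-infected) = 19.210 − 17.840 = 1.370
ΔCt(infected) = 17.300 − 17.350 = -0.050
ΔΔCt = -0.050 − 1.370 = -1.420
Fold change = 2^(−(-1.420)) = 2^1.420 = 2.6759

2.676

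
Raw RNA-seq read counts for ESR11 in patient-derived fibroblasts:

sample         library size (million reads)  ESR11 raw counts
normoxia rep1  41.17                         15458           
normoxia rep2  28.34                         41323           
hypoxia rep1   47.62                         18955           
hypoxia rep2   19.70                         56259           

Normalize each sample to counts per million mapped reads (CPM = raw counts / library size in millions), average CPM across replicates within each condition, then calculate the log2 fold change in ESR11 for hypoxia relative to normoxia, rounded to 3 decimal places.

0.827

CPM(normoxia rep1) = 15458 / 41.17 = 375.4676
CPM(normoxia rep2) = 41323 / 28.34 = 1458.1157
CPM(hypoxia rep1) = 18955 / 47.62 = 398.0470
CPM(hypoxia rep2) = 56259 / 19.70 = 2855.7868
mean CPM(normoxia) = 916.7917; mean CPM(hypoxia) = 1626.9169
Fold change = 1626.9169 / 916.7917 = 1.77458
log2(1.77458) = 0.8275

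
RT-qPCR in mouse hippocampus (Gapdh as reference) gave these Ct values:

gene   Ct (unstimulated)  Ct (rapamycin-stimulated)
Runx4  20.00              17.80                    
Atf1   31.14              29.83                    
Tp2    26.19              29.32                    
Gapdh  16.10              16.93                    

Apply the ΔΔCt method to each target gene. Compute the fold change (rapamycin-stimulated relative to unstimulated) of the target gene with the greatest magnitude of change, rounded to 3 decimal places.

Runx4: ΔΔCt = (17.80−16.93) − (20.00−16.10) = 0.87 − 3.90 = -3.03; fold change = 2^3.03 = 8.168
Atf1: ΔΔCt = (29.83−16.93) − (31.14−16.10) = 12.90 − 15.04 = -2.14; fold change = 2^2.14 = 4.408
Tp2: ΔΔCt = (29.32−16.93) − (26.19−16.10) = 12.39 − 10.09 = 2.30; fold change = 2^-2.30 = 0.203
Runx4 has the largest |ΔΔCt| = 3.03.

8.168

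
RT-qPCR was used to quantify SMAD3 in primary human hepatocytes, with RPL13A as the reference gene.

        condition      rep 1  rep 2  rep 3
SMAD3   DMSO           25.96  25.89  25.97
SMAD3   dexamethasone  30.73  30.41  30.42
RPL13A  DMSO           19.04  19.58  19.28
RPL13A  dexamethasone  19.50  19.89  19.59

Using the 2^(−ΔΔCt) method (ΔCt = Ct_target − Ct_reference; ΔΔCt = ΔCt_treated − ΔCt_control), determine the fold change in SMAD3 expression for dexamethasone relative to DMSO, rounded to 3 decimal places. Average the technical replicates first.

0.054

Mean Ct: SMAD3 DMSO 25.940; SMAD3 dexamethasone 30.520; RPL13A DMSO 19.300; RPL13A dexamethasone 19.660
ΔCt(DMSO) = 25.940 − 19.300 = 6.640
ΔCt(dexamethasone) = 30.520 − 19.660 = 10.860
ΔΔCt = 10.860 − 6.640 = 4.220
Fold change = 2^(−4.220) = 0.0537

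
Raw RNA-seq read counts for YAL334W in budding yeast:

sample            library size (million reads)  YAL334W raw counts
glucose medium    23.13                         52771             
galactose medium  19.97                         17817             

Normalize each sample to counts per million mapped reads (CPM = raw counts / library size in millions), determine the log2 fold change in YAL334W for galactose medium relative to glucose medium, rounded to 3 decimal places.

-1.355

CPM(glucose medium) = 52771 / 23.13 = 2281.4959
CPM(galactose medium) = 17817 / 19.97 = 892.1883
Fold change = 892.1883 / 2281.4959 = 0.39105
log2(0.39105) = -1.3546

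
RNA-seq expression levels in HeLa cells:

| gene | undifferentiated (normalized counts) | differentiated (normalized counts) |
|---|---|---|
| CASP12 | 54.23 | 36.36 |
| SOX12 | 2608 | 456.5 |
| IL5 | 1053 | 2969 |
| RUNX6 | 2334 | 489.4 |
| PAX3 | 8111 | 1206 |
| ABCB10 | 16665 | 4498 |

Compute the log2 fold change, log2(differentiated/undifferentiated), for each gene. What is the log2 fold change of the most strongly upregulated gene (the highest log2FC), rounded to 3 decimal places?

log2(36.36/54.23) = -0.577  (CASP12)
log2(456.5/2608) = -2.514  (SOX12)
log2(2969/1053) = 1.495  (IL5)
log2(489.4/2334) = -2.254  (RUNX6)
log2(1206/8111) = -2.750  (PAX3)
log2(4498/16665) = -1.889  (ABCB10)
IL5 is most strongly upregulated.

1.495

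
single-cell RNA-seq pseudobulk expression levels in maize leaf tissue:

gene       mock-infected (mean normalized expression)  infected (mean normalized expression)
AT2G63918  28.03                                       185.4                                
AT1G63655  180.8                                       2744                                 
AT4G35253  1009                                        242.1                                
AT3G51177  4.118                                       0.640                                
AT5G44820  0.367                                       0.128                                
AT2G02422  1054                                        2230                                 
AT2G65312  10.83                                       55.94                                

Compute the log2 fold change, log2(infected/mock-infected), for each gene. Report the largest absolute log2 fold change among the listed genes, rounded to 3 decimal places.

log2(185.4/28.03) = 2.726  (AT2G63918)
log2(2744/180.8) = 3.924  (AT1G63655)
log2(242.1/1009) = -2.059  (AT4G35253)
log2(0.640/4.118) = -2.686  (AT3G51177)
log2(0.128/0.367) = -1.520  (AT5G44820)
log2(2230/1054) = 1.081  (AT2G02422)
log2(55.94/10.83) = 2.369  (AT2G65312)
The largest magnitude belongs to AT1G63655.

3.924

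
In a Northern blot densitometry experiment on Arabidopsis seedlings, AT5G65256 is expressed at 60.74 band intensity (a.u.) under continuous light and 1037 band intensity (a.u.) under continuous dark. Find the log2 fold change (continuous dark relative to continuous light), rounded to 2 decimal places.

Fold change = 1037 / 60.74 = 17.0728
log2(17.0728) = 4.094

4.09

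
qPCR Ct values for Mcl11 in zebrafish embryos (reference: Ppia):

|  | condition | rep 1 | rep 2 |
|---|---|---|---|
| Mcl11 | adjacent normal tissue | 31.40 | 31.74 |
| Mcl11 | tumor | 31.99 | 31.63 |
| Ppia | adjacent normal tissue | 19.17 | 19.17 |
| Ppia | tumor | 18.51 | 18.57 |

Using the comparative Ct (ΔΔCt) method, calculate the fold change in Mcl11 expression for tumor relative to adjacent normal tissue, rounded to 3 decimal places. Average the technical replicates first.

Mean Ct: Mcl11 adjacent normal tissue 31.570; Mcl11 tumor 31.810; Ppia adjacent normal tissue 19.170; Ppia tumor 18.540
ΔCt(adjacent normal tissue) = 31.570 − 19.170 = 12.400
ΔCt(tumor) = 31.810 − 18.540 = 13.270
ΔΔCt = 13.270 − 12.400 = 0.870
Fold change = 2^(−0.870) = 0.5471

0.547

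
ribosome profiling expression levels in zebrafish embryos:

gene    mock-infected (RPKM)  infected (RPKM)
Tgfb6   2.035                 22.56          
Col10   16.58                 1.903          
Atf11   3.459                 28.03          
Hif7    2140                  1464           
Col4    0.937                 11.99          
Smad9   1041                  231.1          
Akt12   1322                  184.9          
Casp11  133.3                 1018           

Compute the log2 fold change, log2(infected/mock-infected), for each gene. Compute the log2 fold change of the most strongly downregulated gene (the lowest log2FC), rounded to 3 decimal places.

log2(22.56/2.035) = 3.471  (Tgfb6)
log2(1.903/16.58) = -3.123  (Col10)
log2(28.03/3.459) = 3.019  (Atf11)
log2(1464/2140) = -0.548  (Hif7)
log2(11.99/0.937) = 3.678  (Col4)
log2(231.1/1041) = -2.171  (Smad9)
log2(184.9/1322) = -2.838  (Akt12)
log2(1018/133.3) = 2.933  (Casp11)
Col10 is most strongly downregulated.

-3.123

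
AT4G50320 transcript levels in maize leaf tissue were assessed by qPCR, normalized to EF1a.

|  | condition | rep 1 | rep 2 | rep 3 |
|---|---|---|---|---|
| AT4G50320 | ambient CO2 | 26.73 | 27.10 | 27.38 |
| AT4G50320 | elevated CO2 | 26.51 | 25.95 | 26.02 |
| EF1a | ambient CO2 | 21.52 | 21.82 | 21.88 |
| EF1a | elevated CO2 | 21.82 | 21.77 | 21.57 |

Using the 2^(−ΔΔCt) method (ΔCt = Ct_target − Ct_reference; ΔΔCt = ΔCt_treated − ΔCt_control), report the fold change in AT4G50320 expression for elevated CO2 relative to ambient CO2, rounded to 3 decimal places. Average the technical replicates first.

Mean Ct: AT4G50320 ambient CO2 27.070; AT4G50320 elevated CO2 26.160; EF1a ambient CO2 21.740; EF1a elevated CO2 21.720
ΔCt(ambient CO2) = 27.070 − 21.740 = 5.330
ΔCt(elevated CO2) = 26.160 − 21.720 = 4.440
ΔΔCt = 4.440 − 5.330 = -0.890
Fold change = 2^(−(-0.890)) = 2^0.890 = 1.8532

1.853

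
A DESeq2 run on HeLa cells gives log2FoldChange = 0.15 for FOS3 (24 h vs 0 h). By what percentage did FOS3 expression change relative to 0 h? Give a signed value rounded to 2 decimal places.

10.96%

Fold change = 2^(0.15) = 1.1096
Percent change = (FC − 1) × 100% = (1.1096 − 1) × 100 = 10.96%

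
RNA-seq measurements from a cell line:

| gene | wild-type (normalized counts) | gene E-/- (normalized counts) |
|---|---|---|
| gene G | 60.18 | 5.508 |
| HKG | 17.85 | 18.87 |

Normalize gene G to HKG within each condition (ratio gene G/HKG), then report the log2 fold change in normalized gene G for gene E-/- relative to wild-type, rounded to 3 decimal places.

-3.530

gene G/HKG (wild-type) = 60.18 / 17.85 = 3.3714
gene G/HKG (gene E-/-) = 5.508 / 18.87 = 0.29189
Fold change = 0.29189 / 3.3714 = 0.0866
log2(0.0866) = -3.5299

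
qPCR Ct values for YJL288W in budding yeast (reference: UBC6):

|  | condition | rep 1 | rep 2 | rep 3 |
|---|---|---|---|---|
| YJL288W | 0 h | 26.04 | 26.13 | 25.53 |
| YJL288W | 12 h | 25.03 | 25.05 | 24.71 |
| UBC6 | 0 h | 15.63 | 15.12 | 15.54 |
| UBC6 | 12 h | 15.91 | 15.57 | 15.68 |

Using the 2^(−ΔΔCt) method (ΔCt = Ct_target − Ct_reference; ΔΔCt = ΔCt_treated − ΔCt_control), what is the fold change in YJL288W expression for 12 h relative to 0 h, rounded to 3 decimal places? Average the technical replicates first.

Mean Ct: YJL288W 0 h 25.900; YJL288W 12 h 24.930; UBC6 0 h 15.430; UBC6 12 h 15.720
ΔCt(0 h) = 25.900 − 15.430 = 10.470
ΔCt(12 h) = 24.930 − 15.720 = 9.210
ΔΔCt = 9.210 − 10.470 = -1.260
Fold change = 2^(−(-1.260)) = 2^1.260 = 2.3950

2.395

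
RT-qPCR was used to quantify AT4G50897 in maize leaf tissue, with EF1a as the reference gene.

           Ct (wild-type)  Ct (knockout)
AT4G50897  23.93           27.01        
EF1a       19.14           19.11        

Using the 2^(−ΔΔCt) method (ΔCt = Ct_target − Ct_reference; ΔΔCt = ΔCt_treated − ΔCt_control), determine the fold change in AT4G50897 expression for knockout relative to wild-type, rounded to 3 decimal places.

ΔCt(wild-type) = 23.930 − 19.140 = 4.790
ΔCt(knockout) = 27.010 − 19.110 = 7.900
ΔΔCt = 7.900 − 4.790 = 3.110
Fold change = 2^(−3.110) = 0.1158

0.116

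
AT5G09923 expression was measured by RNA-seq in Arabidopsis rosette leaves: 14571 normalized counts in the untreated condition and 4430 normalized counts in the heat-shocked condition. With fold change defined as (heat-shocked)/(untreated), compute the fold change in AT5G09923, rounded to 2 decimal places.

0.30

Fold change = 4430 / 14571 = 0.304
AT5G09923 is downregulated.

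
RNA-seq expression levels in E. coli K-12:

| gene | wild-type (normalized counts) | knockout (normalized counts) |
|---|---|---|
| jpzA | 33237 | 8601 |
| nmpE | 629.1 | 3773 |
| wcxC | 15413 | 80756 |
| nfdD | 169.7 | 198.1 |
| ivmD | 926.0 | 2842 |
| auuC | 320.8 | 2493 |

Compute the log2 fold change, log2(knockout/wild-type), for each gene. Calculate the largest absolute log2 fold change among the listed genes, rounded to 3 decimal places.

2.958

log2(8601/33237) = -1.950  (jpzA)
log2(3773/629.1) = 2.584  (nmpE)
log2(80756/15413) = 2.389  (wcxC)
log2(198.1/169.7) = 0.223  (nfdD)
log2(2842/926.0) = 1.618  (ivmD)
log2(2493/320.8) = 2.958  (auuC)
The largest magnitude belongs to auuC.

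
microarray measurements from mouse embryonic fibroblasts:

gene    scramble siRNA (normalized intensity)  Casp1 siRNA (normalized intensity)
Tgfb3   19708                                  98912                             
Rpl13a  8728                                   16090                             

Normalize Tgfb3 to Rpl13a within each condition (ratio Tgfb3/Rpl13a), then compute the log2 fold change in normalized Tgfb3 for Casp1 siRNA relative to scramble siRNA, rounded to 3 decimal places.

Tgfb3/Rpl13a (scramble siRNA) = 19708 / 8728 = 2.258
Tgfb3/Rpl13a (Casp1 siRNA) = 98912 / 16090 = 6.1474
Fold change = 6.1474 / 2.258 = 2.7225
log2(2.7225) = 1.4449

1.445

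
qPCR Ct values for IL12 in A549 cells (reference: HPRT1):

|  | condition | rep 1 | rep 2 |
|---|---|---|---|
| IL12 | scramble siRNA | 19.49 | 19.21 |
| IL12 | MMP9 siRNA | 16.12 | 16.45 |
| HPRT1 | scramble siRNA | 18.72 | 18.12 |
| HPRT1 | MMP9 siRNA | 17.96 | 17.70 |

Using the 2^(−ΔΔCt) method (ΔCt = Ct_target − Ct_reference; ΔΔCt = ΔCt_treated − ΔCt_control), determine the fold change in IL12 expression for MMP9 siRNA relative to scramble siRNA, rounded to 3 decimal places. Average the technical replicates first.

5.560

Mean Ct: IL12 scramble siRNA 19.350; IL12 MMP9 siRNA 16.285; HPRT1 scramble siRNA 18.420; HPRT1 MMP9 siRNA 17.830
ΔCt(scramble siRNA) = 19.350 − 18.420 = 0.930
ΔCt(MMP9 siRNA) = 16.285 − 17.830 = -1.545
ΔΔCt = -1.545 − 0.930 = -2.475
Fold change = 2^(−(-2.475)) = 2^2.475 = 5.5597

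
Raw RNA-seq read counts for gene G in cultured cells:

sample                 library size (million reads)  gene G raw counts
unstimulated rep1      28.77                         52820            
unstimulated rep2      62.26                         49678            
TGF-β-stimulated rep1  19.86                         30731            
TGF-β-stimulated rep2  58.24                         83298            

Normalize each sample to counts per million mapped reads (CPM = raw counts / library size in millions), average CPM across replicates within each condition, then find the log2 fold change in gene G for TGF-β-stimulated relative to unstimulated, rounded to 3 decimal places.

0.177

CPM(unstimulated rep1) = 52820 / 28.77 = 1835.9402
CPM(unstimulated rep2) = 49678 / 62.26 = 797.9120
CPM(TGF-β-stimulated rep1) = 30731 / 19.86 = 1547.3817
CPM(TGF-β-stimulated rep2) = 83298 / 58.24 = 1430.2541
mean CPM(unstimulated) = 1316.9261; mean CPM(TGF-β-stimulated) = 1488.8179
Fold change = 1488.8179 / 1316.9261 = 1.13053
log2(1.13053) = 0.1770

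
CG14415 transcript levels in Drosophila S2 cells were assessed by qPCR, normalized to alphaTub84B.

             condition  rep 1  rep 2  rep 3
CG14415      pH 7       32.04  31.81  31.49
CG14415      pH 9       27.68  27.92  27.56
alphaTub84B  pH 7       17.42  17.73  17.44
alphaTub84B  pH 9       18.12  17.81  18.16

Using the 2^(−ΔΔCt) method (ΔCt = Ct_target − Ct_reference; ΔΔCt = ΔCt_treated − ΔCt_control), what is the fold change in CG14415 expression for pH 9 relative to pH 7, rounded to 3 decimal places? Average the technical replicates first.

Mean Ct: CG14415 pH 7 31.780; CG14415 pH 9 27.720; alphaTub84B pH 7 17.530; alphaTub84B pH 9 18.030
ΔCt(pH 7) = 31.780 − 17.530 = 14.250
ΔCt(pH 9) = 27.720 − 18.030 = 9.690
ΔΔCt = 9.690 − 14.250 = -4.560
Fold change = 2^(−(-4.560)) = 2^4.560 = 23.5883

23.588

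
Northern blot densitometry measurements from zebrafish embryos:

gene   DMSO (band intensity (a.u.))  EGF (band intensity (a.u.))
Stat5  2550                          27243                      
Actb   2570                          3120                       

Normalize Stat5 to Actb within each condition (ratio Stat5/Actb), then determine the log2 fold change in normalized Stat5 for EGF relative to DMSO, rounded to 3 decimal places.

Stat5/Actb (DMSO) = 2550 / 2570 = 0.99222
Stat5/Actb (EGF) = 27243 / 3120 = 8.7317
Fold change = 8.7317 / 0.99222 = 8.8002
log2(8.8002) = 3.1375

3.138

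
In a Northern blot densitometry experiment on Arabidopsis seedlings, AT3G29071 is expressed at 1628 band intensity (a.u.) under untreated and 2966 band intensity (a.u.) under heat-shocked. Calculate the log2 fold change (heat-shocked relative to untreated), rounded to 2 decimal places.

Fold change = 2966 / 1628 = 1.8219
log2(1.8219) = 0.865

0.87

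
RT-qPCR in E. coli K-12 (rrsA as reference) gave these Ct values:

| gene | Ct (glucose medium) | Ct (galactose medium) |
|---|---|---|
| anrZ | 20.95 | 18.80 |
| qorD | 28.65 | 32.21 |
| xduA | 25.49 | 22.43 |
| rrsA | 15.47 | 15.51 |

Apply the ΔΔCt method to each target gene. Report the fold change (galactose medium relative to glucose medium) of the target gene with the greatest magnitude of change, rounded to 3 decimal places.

0.087

anrZ: ΔΔCt = (18.80−15.51) − (20.95−15.47) = 3.29 − 5.48 = -2.19; fold change = 2^2.19 = 4.563
qorD: ΔΔCt = (32.21−15.51) − (28.65−15.47) = 16.70 − 13.18 = 3.52; fold change = 2^-3.52 = 0.087
xduA: ΔΔCt = (22.43−15.51) − (25.49−15.47) = 6.92 − 10.02 = -3.10; fold change = 2^3.10 = 8.574
qorD has the largest |ΔΔCt| = 3.52.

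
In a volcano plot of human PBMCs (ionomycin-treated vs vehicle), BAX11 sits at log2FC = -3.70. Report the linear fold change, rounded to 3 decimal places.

0.077

Fold change = 2^(-3.70) = 0.0769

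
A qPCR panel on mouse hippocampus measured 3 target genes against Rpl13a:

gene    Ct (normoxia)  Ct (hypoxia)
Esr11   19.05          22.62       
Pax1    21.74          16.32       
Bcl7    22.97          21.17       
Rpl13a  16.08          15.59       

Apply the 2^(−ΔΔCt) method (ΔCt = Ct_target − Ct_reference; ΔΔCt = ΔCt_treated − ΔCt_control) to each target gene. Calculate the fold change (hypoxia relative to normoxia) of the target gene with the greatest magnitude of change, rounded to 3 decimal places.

30.484

Esr11: ΔΔCt = (22.62−15.59) − (19.05−16.08) = 7.03 − 2.97 = 4.06; fold change = 2^-4.06 = 0.060
Pax1: ΔΔCt = (16.32−15.59) − (21.74−16.08) = 0.73 − 5.66 = -4.93; fold change = 2^4.93 = 30.484
Bcl7: ΔΔCt = (21.17−15.59) − (22.97−16.08) = 5.58 − 6.89 = -1.31; fold change = 2^1.31 = 2.479
Pax1 has the largest |ΔΔCt| = 4.93.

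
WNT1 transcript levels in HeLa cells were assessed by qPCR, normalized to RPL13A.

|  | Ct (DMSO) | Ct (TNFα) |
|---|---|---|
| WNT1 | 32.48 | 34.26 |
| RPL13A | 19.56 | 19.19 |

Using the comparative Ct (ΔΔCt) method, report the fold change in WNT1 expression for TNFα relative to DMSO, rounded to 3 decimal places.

ΔCt(DMSO) = 32.480 − 19.560 = 12.920
ΔCt(TNFα) = 34.260 − 19.190 = 15.070
ΔΔCt = 15.070 − 12.920 = 2.150
Fold change = 2^(−2.150) = 0.2253

0.225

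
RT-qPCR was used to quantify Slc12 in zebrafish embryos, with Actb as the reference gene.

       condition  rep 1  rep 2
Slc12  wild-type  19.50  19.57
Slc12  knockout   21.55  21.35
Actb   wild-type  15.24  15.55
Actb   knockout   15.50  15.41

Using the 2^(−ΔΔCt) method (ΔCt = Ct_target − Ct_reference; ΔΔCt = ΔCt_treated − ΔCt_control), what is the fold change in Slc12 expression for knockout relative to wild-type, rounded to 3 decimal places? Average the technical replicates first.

0.276

Mean Ct: Slc12 wild-type 19.535; Slc12 knockout 21.450; Actb wild-type 15.395; Actb knockout 15.455
ΔCt(wild-type) = 19.535 − 15.395 = 4.140
ΔCt(knockout) = 21.450 − 15.455 = 5.995
ΔΔCt = 5.995 − 4.140 = 1.855
Fold change = 2^(−1.855) = 0.2764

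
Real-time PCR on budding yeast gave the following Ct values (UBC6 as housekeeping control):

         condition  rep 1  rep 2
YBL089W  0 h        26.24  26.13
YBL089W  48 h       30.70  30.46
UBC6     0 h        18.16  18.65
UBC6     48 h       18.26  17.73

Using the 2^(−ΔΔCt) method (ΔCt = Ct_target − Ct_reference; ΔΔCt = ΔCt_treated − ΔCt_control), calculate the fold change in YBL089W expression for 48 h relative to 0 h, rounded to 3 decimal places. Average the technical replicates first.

0.036

Mean Ct: YBL089W 0 h 26.185; YBL089W 48 h 30.580; UBC6 0 h 18.405; UBC6 48 h 17.995
ΔCt(0 h) = 26.185 − 18.405 = 7.780
ΔCt(48 h) = 30.580 − 17.995 = 12.585
ΔΔCt = 12.585 − 7.780 = 4.805
Fold change = 2^(−4.805) = 0.0358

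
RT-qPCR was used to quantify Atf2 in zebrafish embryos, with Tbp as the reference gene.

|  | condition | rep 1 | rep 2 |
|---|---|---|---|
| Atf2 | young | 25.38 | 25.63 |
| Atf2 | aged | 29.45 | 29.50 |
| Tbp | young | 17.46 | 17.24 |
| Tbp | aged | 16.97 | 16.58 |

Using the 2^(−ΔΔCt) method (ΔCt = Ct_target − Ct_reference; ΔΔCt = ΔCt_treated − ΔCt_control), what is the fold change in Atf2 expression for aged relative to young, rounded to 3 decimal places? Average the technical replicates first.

Mean Ct: Atf2 young 25.505; Atf2 aged 29.475; Tbp young 17.350; Tbp aged 16.775
ΔCt(young) = 25.505 − 17.350 = 8.155
ΔCt(aged) = 29.475 − 16.775 = 12.700
ΔΔCt = 12.700 − 8.155 = 4.545
Fold change = 2^(−4.545) = 0.0428

0.043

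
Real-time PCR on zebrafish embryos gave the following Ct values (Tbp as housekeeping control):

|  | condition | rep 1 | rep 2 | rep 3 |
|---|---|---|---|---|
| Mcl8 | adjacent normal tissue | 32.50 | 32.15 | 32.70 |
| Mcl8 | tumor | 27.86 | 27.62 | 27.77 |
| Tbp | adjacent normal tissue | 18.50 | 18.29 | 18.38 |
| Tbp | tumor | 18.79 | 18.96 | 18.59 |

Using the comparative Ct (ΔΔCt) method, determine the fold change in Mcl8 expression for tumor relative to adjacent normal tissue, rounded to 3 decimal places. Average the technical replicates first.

34.060

Mean Ct: Mcl8 adjacent normal tissue 32.450; Mcl8 tumor 27.750; Tbp adjacent normal tissue 18.390; Tbp tumor 18.780
ΔCt(adjacent normal tissue) = 32.450 − 18.390 = 14.060
ΔCt(tumor) = 27.750 − 18.780 = 8.970
ΔΔCt = 8.970 − 14.060 = -5.090
Fold change = 2^(−(-5.090)) = 2^5.090 = 34.0598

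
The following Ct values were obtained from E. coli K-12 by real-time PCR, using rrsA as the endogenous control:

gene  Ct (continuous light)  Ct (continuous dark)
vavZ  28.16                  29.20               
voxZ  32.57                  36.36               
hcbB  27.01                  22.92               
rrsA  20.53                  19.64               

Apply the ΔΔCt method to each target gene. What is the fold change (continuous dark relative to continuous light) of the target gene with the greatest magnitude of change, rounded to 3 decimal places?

vavZ: ΔΔCt = (29.20−19.64) − (28.16−20.53) = 9.56 − 7.63 = 1.93; fold change = 2^-1.93 = 0.262
voxZ: ΔΔCt = (36.36−19.64) − (32.57−20.53) = 16.72 − 12.04 = 4.68; fold change = 2^-4.68 = 0.039
hcbB: ΔΔCt = (22.92−19.64) − (27.01−20.53) = 3.28 − 6.48 = -3.20; fold change = 2^3.20 = 9.190
voxZ has the largest |ΔΔCt| = 4.68.

0.039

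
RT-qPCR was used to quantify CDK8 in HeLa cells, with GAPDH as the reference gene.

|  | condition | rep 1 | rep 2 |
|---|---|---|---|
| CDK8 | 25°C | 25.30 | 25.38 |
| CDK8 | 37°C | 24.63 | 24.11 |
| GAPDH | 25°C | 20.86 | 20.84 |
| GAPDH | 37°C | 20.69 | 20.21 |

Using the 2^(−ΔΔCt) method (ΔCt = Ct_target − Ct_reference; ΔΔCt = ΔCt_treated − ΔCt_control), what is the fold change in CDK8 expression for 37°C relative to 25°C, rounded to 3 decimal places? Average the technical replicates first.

Mean Ct: CDK8 25°C 25.340; CDK8 37°C 24.370; GAPDH 25°C 20.850; GAPDH 37°C 20.450
ΔCt(25°C) = 25.340 − 20.850 = 4.490
ΔCt(37°C) = 24.370 − 20.450 = 3.920
ΔΔCt = 3.920 − 4.490 = -0.570
Fold change = 2^(−(-0.570)) = 2^0.570 = 1.4845

1.485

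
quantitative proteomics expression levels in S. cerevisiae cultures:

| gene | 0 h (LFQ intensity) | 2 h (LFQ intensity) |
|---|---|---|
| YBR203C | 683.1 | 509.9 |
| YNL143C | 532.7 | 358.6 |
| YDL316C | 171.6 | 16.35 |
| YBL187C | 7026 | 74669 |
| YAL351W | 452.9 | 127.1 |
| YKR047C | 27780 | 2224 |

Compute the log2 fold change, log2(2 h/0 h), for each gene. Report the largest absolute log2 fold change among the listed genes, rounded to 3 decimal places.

3.643

log2(509.9/683.1) = -0.422  (YBR203C)
log2(358.6/532.7) = -0.571  (YNL143C)
log2(16.35/171.6) = -3.392  (YDL316C)
log2(74669/7026) = 3.410  (YBL187C)
log2(127.1/452.9) = -1.833  (YAL351W)
log2(2224/27780) = -3.643  (YKR047C)
The largest magnitude belongs to YKR047C.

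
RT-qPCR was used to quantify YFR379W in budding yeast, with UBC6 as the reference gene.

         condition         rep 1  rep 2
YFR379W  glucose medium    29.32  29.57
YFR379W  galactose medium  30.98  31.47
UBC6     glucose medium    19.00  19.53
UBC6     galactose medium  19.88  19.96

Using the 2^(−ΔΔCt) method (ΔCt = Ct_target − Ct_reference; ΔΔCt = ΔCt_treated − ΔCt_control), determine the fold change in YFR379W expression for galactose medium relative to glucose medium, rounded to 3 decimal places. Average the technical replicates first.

0.459

Mean Ct: YFR379W glucose medium 29.445; YFR379W galactose medium 31.225; UBC6 glucose medium 19.265; UBC6 galactose medium 19.920
ΔCt(glucose medium) = 29.445 − 19.265 = 10.180
ΔCt(galactose medium) = 31.225 − 19.920 = 11.305
ΔΔCt = 11.305 − 10.180 = 1.125
Fold change = 2^(−1.125) = 0.4585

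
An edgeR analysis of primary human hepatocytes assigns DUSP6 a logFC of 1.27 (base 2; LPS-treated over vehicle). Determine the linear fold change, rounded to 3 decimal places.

Fold change = 2^(1.27) = 2.4116

2.412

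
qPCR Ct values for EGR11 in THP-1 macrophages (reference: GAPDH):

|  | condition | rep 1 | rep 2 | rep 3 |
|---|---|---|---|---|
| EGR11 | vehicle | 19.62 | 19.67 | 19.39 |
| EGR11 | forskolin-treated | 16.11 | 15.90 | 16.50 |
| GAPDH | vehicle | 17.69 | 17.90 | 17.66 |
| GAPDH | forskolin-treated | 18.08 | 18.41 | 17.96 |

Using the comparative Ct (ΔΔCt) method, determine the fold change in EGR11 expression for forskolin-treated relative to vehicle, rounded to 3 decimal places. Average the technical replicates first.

Mean Ct: EGR11 vehicle 19.560; EGR11 forskolin-treated 16.170; GAPDH vehicle 17.750; GAPDH forskolin-treated 18.150
ΔCt(vehicle) = 19.560 − 17.750 = 1.810
ΔCt(forskolin-treated) = 16.170 − 18.150 = -1.980
ΔΔCt = -1.980 − 1.810 = -3.790
Fold change = 2^(−(-3.790)) = 2^3.790 = 13.8326

13.833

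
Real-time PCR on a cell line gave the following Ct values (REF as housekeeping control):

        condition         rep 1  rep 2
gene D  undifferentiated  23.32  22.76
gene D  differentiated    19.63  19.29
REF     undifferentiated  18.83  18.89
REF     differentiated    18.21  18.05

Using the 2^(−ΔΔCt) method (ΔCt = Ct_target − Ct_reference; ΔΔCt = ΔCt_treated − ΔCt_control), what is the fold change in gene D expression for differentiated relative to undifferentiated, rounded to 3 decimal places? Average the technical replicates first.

Mean Ct: gene D undifferentiated 23.040; gene D differentiated 19.460; REF undifferentiated 18.860; REF differentiated 18.130
ΔCt(undifferentiated) = 23.040 − 18.860 = 4.180
ΔCt(differentiated) = 19.460 − 18.130 = 1.330
ΔΔCt = 1.330 − 4.180 = -2.850
Fold change = 2^(−(-2.850)) = 2^2.850 = 7.2100

7.210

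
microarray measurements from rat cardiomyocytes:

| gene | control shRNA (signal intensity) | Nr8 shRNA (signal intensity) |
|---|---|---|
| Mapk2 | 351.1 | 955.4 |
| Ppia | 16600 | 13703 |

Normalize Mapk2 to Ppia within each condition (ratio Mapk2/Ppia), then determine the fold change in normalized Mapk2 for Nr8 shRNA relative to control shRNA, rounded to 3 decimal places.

Mapk2/Ppia (control shRNA) = 351.1 / 16600 = 0.021151
Mapk2/Ppia (Nr8 shRNA) = 955.4 / 13703 = 0.069722
Fold change = 0.069722 / 0.021151 = 3.2965

3.296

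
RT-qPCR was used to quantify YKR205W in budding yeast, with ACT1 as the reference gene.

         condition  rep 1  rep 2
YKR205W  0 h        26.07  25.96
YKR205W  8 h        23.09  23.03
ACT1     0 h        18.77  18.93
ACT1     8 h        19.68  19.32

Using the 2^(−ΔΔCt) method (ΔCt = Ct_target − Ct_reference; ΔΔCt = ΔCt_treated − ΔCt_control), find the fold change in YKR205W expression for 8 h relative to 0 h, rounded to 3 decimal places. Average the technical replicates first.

Mean Ct: YKR205W 0 h 26.015; YKR205W 8 h 23.060; ACT1 0 h 18.850; ACT1 8 h 19.500
ΔCt(0 h) = 26.015 − 18.850 = 7.165
ΔCt(8 h) = 23.060 − 19.500 = 3.560
ΔΔCt = 3.560 − 7.165 = -3.605
Fold change = 2^(−(-3.605)) = 2^3.605 = 12.1678

12.168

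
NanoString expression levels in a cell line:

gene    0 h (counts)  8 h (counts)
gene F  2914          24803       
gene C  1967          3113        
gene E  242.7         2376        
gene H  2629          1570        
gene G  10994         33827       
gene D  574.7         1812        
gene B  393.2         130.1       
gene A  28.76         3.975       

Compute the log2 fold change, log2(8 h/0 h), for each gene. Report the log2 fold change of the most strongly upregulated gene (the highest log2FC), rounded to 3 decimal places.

log2(24803/2914) = 3.089  (gene F)
log2(3113/1967) = 0.662  (gene C)
log2(2376/242.7) = 3.291  (gene E)
log2(1570/2629) = -0.744  (gene H)
log2(33827/10994) = 1.621  (gene G)
log2(1812/574.7) = 1.657  (gene D)
log2(130.1/393.2) = -1.596  (gene B)
log2(3.975/28.76) = -2.855  (gene A)
gene E is most strongly upregulated.

3.291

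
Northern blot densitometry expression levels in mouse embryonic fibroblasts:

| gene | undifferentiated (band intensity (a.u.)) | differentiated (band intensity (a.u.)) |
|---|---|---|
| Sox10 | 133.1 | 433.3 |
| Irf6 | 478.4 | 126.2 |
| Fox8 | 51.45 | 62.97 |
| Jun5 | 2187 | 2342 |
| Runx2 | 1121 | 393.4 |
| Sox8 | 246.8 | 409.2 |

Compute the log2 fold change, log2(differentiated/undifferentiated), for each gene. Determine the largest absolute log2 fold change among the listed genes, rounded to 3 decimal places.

log2(433.3/133.1) = 1.703  (Sox10)
log2(126.2/478.4) = -1.923  (Irf6)
log2(62.97/51.45) = 0.291  (Fox8)
log2(2342/2187) = 0.099  (Jun5)
log2(393.4/1121) = -1.511  (Runx2)
log2(409.2/246.8) = 0.729  (Sox8)
The largest magnitude belongs to Irf6.

1.923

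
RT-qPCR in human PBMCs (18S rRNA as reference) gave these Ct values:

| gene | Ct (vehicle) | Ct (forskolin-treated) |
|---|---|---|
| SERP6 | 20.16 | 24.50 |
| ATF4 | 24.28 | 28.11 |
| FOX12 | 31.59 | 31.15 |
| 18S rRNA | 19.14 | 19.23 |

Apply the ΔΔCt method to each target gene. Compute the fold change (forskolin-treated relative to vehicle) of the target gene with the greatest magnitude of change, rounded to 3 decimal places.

SERP6: ΔΔCt = (24.50−19.23) − (20.16−19.14) = 5.27 − 1.02 = 4.25; fold change = 2^-4.25 = 0.053
ATF4: ΔΔCt = (28.11−19.23) − (24.28−19.14) = 8.88 − 5.14 = 3.74; fold change = 2^-3.74 = 0.075
FOX12: ΔΔCt = (31.15−19.23) − (31.59−19.14) = 11.92 − 12.45 = -0.53; fold change = 2^0.53 = 1.444
SERP6 has the largest |ΔΔCt| = 4.25.

0.053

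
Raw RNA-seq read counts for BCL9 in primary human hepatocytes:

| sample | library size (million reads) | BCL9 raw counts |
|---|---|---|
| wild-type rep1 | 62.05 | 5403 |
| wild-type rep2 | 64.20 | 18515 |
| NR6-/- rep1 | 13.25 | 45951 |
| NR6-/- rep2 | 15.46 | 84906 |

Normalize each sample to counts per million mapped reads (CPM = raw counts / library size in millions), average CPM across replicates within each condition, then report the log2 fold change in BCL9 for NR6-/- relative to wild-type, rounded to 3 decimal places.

4.577

CPM(wild-type rep1) = 5403 / 62.05 = 87.0749
CPM(wild-type rep2) = 18515 / 64.20 = 288.3956
CPM(NR6-/- rep1) = 45951 / 13.25 = 3468.0000
CPM(NR6-/- rep2) = 84906 / 15.46 = 5491.9793
mean CPM(wild-type) = 187.7353; mean CPM(NR6-/-) = 4479.9897
Fold change = 4479.9897 / 187.7353 = 23.86333
log2(23.86333) = 4.5767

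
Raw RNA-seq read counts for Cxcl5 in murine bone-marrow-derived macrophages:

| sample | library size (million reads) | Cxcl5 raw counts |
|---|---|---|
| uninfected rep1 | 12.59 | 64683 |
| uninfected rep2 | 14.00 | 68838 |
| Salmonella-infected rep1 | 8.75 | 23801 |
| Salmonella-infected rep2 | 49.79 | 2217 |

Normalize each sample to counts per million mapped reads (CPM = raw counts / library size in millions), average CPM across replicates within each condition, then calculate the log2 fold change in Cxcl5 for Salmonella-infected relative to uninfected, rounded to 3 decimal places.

-1.863

CPM(uninfected rep1) = 64683 / 12.59 = 5137.6489
CPM(uninfected rep2) = 68838 / 14.00 = 4917.0000
CPM(Salmonella-infected rep1) = 23801 / 8.75 = 2720.1143
CPM(Salmonella-infected rep2) = 2217 / 49.79 = 44.5270
mean CPM(uninfected) = 5027.3245; mean CPM(Salmonella-infected) = 1382.3206
Fold change = 1382.3206 / 5027.3245 = 0.27496
log2(0.27496) = -1.8627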